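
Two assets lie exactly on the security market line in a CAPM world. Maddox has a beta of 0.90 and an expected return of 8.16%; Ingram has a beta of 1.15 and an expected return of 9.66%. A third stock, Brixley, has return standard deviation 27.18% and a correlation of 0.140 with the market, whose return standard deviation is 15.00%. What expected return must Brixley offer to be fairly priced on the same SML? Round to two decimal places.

4.28%

MRP = (9.66% − 8.16%) / (1.15 − 0.90) = 6.0000%
R_f = 8.16% − 0.90 × 6.0000% = 2.7600%
β_Brixley = ρ·σ_i/σ_m = 0.140 × 27.18 / 15.00 = 0.2537
E(R_Brixley) = R_f + β × MRP = 2.7600% + 0.2537 × 6.0000% = 4.28%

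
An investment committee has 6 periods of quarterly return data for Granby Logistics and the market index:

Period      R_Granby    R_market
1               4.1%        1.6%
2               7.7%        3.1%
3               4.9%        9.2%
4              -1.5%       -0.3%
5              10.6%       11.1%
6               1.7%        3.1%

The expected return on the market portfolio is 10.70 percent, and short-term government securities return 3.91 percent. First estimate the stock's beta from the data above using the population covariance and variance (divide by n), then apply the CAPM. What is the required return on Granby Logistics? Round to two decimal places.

8.72%

Mean R_i = (4.1 + 7.7 + 4.9 − 1.5 + 10.6 + 1.7) / 6 = 4.5833%
Mean R_m = (1.6 + 3.1 + 9.2 − 0.3 + 11.1 + 3.1) / 6 = 4.6333%
Σ(R_i − R̄_i)(R_m − R̄_m) = 71.4733  ⇒  Cov = 71.4733 / 6 = 11.9122
Σ(R_m − R̄_m)² = 100.9133  ⇒  Var(R_m) = 100.9133 / 6 = 16.8189
β = Cov / Var(R_m) = 11.9122 / 16.8189 = 0.7083
MRP = 10.70% − 3.91% = 6.79%
E(R) = R_f + β × MRP = 3.91% + 0.7083 × 6.79% = 8.72%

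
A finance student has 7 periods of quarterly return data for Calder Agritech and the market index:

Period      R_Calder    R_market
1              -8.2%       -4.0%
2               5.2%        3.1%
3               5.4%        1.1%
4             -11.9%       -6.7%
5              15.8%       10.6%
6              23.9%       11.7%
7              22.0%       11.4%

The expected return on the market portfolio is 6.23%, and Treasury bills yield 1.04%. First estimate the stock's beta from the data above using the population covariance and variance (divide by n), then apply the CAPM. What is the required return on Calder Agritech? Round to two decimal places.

10.51%

Mean R_i = (-8.2 + 5.2 + 5.4 − 11.9 + 15.8 + 23.9 + 22.0) / 7 = 7.4571%
Mean R_m = (-4.0 + 3.1 + 1.1 − 6.7 + 10.6 + 11.7 + 11.4) / 7 = 3.8857%
Σ(R_i − R̄_i)(R_m − R̄_m) = 629.6657  ⇒  Cov = 629.6657 / 7 = 89.9522
Σ(R_m − R̄_m)² = 345.2286  ⇒  Var(R_m) = 345.2286 / 7 = 49.3184
β = Cov / Var(R_m) = 89.9522 / 49.3184 = 1.8239
MRP = 6.23% − 1.04% = 5.19%
E(R) = R_f + β × MRP = 1.04% + 1.8239 × 5.19% = 10.51%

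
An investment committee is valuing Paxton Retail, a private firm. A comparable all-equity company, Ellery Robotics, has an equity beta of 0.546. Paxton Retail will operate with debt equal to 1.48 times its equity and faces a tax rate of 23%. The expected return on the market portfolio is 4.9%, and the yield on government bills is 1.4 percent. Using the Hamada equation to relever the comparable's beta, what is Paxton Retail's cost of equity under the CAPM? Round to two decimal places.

5.49%

β_L = β_U × [1 + (1 − t)(D/E)] = 0.546 × [1 + (1 − 0.23) × 1.48]
    = 0.546 × [1 + 0.77 × 1.48] = 0.546 × 2.1396 = 1.1682
MRP = 4.9% − 1.4% = 3.50%
E(R) = R_f + β_L × MRP = 1.4% + 1.1682 × 3.5% = 5.49%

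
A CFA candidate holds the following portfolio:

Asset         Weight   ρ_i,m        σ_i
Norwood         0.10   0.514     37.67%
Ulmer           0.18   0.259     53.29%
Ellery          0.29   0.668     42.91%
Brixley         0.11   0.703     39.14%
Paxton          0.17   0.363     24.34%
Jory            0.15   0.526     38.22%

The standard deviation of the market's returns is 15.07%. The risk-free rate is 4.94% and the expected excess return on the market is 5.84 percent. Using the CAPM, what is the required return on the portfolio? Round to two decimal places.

12.80%

β_Norwood = 0.514 × 37.67% / 15.07% = 1.2848
β_Ulmer = 0.259 × 53.29% / 15.07% = 0.9159
β_Ellery = 0.668 × 42.91% / 15.07% = 1.9020
β_Brixley = 0.703 × 39.14% / 15.07% = 1.8258
β_Paxton = 0.363 × 24.34% / 15.07% = 0.5863
β_Jory = 0.526 × 38.22% / 15.07% = 1.3340
β_P = Σ w_i β_i = 0.10×1.2848 + 0.18×0.9159 + 0.29×1.9020 + 0.11×1.8258 + 0.17×0.5863 + 0.15×1.3340 = 1.3455
E(R_P) = R_f + β_P × MRP = 4.94% + 1.3455 × 5.84% = 12.80%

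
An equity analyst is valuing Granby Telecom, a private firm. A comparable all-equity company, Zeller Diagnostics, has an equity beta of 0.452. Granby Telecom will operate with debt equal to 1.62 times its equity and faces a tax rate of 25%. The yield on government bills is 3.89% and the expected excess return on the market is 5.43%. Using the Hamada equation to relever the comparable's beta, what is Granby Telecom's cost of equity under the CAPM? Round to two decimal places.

β_L = β_U × [1 + (1 − t)(D/E)] = 0.452 × [1 + (1 − 0.25) × 1.62]
    = 0.452 × [1 + 0.75 × 1.62] = 0.452 × 2.2150 = 1.0012
E(R) = R_f + β_L × MRP = 3.89% + 1.0012 × 5.43% = 9.33%

9.33%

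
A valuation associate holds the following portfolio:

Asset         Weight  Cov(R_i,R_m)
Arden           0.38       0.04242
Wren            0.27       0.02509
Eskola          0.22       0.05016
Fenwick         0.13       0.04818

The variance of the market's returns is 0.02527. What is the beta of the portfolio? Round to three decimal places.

β_Arden = 0.04242 / 0.02527 = 1.6787
β_Wren = 0.02509 / 0.02527 = 0.9929
β_Eskola = 0.05016 / 0.02527 = 1.9850
β_Fenwick = 0.04818 / 0.02527 = 1.9066
β_P = Σ w_i β_i = 0.38×1.6787 + 0.27×0.9929 + 0.22×1.9850 + 0.13×1.9066 = 1.5905

1.591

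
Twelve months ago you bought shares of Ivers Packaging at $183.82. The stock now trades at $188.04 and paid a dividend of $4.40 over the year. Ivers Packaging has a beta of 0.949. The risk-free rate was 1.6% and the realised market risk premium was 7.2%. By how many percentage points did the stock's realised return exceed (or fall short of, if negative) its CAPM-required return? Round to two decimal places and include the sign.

Realised HPR = (P1 + D1 − P0) / P0 = (188.04 + 4.40 − 183.82) / 183.82 = 8.62 / 183.82 = 4.6894%
CAPM required = R_f + β·MRP = 1.6% + 0.949 × 7.2% = 8.4328%
α = realised − required = 4.6894% − 8.4328% = -3.74%

-3.74%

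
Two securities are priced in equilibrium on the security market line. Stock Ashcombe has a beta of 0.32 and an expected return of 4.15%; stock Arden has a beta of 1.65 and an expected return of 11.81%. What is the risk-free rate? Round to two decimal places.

Both satisfy E(R) = R_f + β·MRP, so the slope of the SML is
MRP = (11.81% − 4.15%) / (1.65 − 0.32) = 7.66% / 1.33 = 5.7594%
R_f = E(R_Ashcombe) − β_Ashcombe·MRP = 4.15% − 0.32 × 5.7594% = 2.3070%

2.31%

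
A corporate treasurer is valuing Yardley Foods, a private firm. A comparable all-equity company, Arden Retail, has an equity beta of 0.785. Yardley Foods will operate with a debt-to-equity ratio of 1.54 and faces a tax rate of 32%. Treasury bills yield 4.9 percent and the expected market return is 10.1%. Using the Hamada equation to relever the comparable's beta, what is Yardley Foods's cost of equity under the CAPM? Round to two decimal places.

β_L = β_U × [1 + (1 − t)(D/E)] = 0.785 × [1 + (1 − 0.32) × 1.54]
    = 0.785 × [1 + 0.68 × 1.54] = 0.785 × 2.0472 = 1.6071
MRP = 10.1% − 4.9% = 5.20%
E(R) = R_f + β_L × MRP = 4.9% + 1.6071 × 5.2% = 13.26%

13.26%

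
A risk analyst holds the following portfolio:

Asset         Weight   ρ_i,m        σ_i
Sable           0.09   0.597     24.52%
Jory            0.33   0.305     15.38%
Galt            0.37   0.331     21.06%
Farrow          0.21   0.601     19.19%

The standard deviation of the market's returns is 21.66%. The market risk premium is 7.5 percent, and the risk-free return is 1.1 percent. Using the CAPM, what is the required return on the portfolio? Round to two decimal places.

β_Sable = 0.597 × 24.52% / 21.66% = 0.6758
β_Jory = 0.305 × 15.38% / 21.66% = 0.2166
β_Galt = 0.331 × 21.06% / 21.66% = 0.3218
β_Farrow = 0.601 × 19.19% / 21.66% = 0.5325
β_P = Σ w_i β_i = 0.09×0.6758 + 0.33×0.2166 + 0.37×0.3218 + 0.21×0.5325 = 0.3632
E(R_P) = R_f + β_P × MRP = 1.1% + 0.3632 × 7.5% = 3.82%

3.82%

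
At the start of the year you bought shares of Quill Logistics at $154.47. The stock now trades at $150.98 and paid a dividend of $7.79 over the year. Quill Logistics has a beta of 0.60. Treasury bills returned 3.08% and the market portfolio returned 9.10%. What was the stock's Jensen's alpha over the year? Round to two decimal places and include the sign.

-3.91%

Realised HPR = (P1 + D1 − P0) / P0 = (150.98 + 7.79 − 154.47) / 154.47 = 4.30 / 154.47 = 2.7837%
MRP = 9.10% − 3.08% = 6.02%
CAPM required = R_f + β·MRP = 3.08% + 0.60 × 6.02% = 6.6920%
α = realised − required = 2.7837% − 6.6920% = -3.91%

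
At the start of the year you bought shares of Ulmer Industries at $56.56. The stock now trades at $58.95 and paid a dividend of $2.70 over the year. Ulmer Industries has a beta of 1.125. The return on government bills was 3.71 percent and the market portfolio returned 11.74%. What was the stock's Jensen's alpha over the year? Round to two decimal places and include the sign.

-3.74%

Realised HPR = (P1 + D1 − P0) / P0 = (58.95 + 2.70 − 56.56) / 56.56 = 5.09 / 56.56 = 8.9993%
MRP = 11.74% − 3.71% = 8.03%
CAPM required = R_f + β·MRP = 3.71% + 1.125 × 8.03% = 12.74375%
α = realised − required = 8.9993% − 12.74375% = -3.74%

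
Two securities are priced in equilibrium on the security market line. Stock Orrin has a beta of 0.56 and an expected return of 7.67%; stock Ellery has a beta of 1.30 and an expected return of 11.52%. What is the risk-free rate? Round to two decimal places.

Both satisfy E(R) = R_f + β·MRP, so the slope of the SML is
MRP = (11.52% − 7.67%) / (1.30 − 0.56) = 3.85% / 0.74 = 5.2027%
R_f = E(R_Orrin) − β_Orrin·MRP = 7.67% − 0.56 × 5.2027% = 4.7565%

4.76%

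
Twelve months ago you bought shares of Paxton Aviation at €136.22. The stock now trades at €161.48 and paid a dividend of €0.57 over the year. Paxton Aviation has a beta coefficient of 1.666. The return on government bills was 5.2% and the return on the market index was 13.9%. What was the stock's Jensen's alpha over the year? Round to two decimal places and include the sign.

Realised HPR = (P1 + D1 − P0) / P0 = (161.48 + 0.57 − 136.22) / 136.22 = 25.83 / 136.22 = 18.9620%
MRP = 13.9% − 5.2% = 8.70%
CAPM required = R_f + β·MRP = 5.2% + 1.666 × 8.7% = 19.6942%
α = realised − required = 18.9620% − 19.6942% = -0.73%

-0.73%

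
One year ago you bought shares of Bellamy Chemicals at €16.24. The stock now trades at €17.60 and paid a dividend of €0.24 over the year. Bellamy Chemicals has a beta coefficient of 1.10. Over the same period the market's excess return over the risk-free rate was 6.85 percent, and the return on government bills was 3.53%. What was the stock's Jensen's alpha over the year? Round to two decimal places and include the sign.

-1.21%

Realised HPR = (P1 + D1 − P0) / P0 = (17.60 + 0.24 − 16.24) / 16.24 = 1.60 / 16.24 = 9.8522%
CAPM required = R_f + β·MRP = 3.53% + 1.10 × 6.85% = 11.0650%
α = realised − required = 9.8522% − 11.0650% = -1.21%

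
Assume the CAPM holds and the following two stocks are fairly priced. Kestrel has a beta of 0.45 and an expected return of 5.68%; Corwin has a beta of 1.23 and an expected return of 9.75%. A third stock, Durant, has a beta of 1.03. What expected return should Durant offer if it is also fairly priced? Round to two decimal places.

8.71%

MRP (SML slope) = (9.75% − 5.68%) / (1.23 − 0.45) = 4.07% / 0.78 = 5.2179%
R_f (intercept) = 5.68% − 0.45 × 5.2179% = 3.3319%
E(R_Durant) = R_f + β × MRP = 3.3319% + 1.03 × 5.2179% = 8.71%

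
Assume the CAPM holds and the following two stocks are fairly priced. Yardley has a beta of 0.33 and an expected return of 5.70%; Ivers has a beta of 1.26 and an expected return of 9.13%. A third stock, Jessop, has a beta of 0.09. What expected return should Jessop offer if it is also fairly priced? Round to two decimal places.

4.81%

MRP (SML slope) = (9.13% − 5.70%) / (1.26 − 0.33) = 3.43% / 0.93 = 3.6882%
R_f (intercept) = 5.70% − 0.33 × 3.6882% = 4.4829%
E(R_Jessop) = R_f + β × MRP = 4.4829% + 0.09 × 3.6882% = 4.81%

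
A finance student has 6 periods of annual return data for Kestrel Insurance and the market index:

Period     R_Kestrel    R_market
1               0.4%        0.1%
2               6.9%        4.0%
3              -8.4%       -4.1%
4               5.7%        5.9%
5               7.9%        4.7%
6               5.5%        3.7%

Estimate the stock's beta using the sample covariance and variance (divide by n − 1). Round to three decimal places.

1.591

Mean R_i = (0.4 + 6.9 − 8.4 + 5.7 + 7.9 + 5.5) / 6 = 3.0000%
Mean R_m = (0.1 + 4.0 − 4.1 + 5.9 + 4.7 + 3.7) / 6 = 2.3833%
Σ(R_i − R̄_i)(R_m − R̄_m) = 110.2900  ⇒  Cov = 110.2900 / 5 = 22.0580
Σ(R_m − R̄_m)² = 69.3283  ⇒  Var(R_m) = 69.3283 / 5 = 13.8657
β = Cov / Var(R_m) = 22.0580 / 13.8657 = 1.5908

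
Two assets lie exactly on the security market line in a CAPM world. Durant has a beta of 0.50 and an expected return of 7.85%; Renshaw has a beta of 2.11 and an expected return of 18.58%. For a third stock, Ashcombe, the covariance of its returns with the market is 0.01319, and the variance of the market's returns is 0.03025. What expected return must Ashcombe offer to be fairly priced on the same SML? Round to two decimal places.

MRP = (18.58% − 7.85%) / (2.11 − 0.50) = 6.6646%
R_f = 7.85% − 0.50 × 6.6646% = 4.5177%
β_Ashcombe = Cov / Var(R_m) = 0.01319 / 0.03025 = 0.4360
E(R_Ashcombe) = R_f + β × MRP = 4.5177% + 0.4360 × 6.6646% = 7.42%

7.42%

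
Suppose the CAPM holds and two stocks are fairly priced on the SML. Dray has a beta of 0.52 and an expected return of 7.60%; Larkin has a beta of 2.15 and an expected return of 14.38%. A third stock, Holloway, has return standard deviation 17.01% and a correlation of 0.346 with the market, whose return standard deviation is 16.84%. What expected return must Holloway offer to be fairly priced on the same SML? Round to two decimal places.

MRP = (14.38% − 7.60%) / (2.15 − 0.52) = 4.1595%
R_f = 7.60% − 0.52 × 4.1595% = 5.4371%
β_Holloway = ρ·σ_i/σ_m = 0.346 × 17.01 / 16.84 = 0.3495
E(R_Holloway) = R_f + β × MRP = 5.4371% + 0.3495 × 4.1595% = 6.89%

6.89%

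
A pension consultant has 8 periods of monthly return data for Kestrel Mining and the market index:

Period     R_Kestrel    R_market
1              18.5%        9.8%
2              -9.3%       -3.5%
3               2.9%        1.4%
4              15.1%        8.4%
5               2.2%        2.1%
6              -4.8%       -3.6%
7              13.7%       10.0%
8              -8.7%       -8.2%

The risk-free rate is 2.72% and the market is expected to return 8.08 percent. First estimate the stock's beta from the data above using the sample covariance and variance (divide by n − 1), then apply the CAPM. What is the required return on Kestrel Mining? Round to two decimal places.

Mean R_i = (18.5 − 9.3 + 2.9 + 15.1 + 2.2 − 4.8 + 13.7 − 8.7) / 8 = 3.7000%
Mean R_m = (9.8 − 3.5 + 1.4 + 8.4 + 2.1 − 3.6 + 10.0 − 8.2) / 8 = 2.0500%
Σ(R_i − R̄_i)(R_m − R̄_m) = 514.3100  ⇒  Cov = 514.3100 / 7 = 73.4729
Σ(R_m − R̄_m)² = 331.8000  ⇒  Var(R_m) = 331.8000 / 7 = 47.4000
β = Cov / Var(R_m) = 73.4729 / 47.4000 = 1.5501
MRP = 8.08% − 2.72% = 5.36%
E(R) = R_f + β × MRP = 2.72% + 1.5501 × 5.36% = 11.03%

11.03%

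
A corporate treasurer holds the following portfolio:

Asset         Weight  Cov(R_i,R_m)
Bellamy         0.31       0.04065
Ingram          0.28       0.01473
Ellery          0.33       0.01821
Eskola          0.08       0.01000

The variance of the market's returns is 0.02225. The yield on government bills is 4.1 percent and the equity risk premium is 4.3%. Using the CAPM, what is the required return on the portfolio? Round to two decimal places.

β_Bellamy = 0.04065 / 0.02225 = 1.8270
β_Ingram = 0.01473 / 0.02225 = 0.6620
β_Ellery = 0.01821 / 0.02225 = 0.8184
β_Eskola = 0.01000 / 0.02225 = 0.4494
β_P = Σ w_i β_i = 0.31×1.8270 + 0.28×0.6620 + 0.33×0.8184 + 0.08×0.4494 = 1.0578
E(R_P) = R_f + β_P × MRP = 4.1% + 1.0578 × 4.3% = 8.65%

8.65%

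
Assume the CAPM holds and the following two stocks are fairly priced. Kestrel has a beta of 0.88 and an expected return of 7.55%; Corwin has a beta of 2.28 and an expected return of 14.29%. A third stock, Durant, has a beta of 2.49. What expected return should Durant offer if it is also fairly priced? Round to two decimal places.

MRP (SML slope) = (14.29% − 7.55%) / (2.28 − 0.88) = 6.74% / 1.40 = 4.8143%
R_f (intercept) = 7.55% − 0.88 × 4.8143% = 3.3134%
E(R_Durant) = R_f + β × MRP = 3.3134% + 2.49 × 4.8143% = 15.30%

15.30%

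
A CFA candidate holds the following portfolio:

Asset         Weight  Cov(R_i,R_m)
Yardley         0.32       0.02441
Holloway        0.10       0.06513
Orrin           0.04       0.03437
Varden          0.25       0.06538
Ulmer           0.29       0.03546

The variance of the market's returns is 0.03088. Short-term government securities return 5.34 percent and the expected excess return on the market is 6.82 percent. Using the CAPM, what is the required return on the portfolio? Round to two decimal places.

14.69%

β_Yardley = 0.02441 / 0.03088 = 0.7905
β_Holloway = 0.06513 / 0.03088 = 2.1091
β_Orrin = 0.03437 / 0.03088 = 1.1130
β_Varden = 0.06538 / 0.03088 = 2.1172
β_Ulmer = 0.03546 / 0.03088 = 1.1483
β_P = Σ w_i β_i = 0.32×0.7905 + 0.10×2.1091 + 0.04×1.1130 + 0.25×2.1172 + 0.29×1.1483 = 1.3707
E(R_P) = R_f + β_P × MRP = 5.34% + 1.3707 × 6.82% = 14.69%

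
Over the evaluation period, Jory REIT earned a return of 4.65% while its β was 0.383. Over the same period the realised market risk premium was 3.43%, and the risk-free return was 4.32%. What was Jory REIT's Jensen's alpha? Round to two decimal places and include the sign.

CAPM benchmark = R_f + β(R_m − R_f) = 4.32% + 0.383 × 3.43% = 5.63369%
α = actual − benchmark = 4.65% − 5.63369% = -0.98%

-0.98%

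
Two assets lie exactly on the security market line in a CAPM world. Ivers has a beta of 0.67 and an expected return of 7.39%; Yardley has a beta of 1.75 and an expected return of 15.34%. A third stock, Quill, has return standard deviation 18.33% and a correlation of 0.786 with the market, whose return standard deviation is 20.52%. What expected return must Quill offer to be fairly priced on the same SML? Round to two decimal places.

MRP = (15.34% − 7.39%) / (1.75 − 0.67) = 7.3611%
R_f = 7.39% − 0.67 × 7.3611% = 2.4581%
β_Quill = ρ·σ_i/σ_m = 0.786 × 18.33 / 20.52 = 0.7021
E(R_Quill) = R_f + β × MRP = 2.4581% + 0.7021 × 7.3611% = 7.63%

7.63%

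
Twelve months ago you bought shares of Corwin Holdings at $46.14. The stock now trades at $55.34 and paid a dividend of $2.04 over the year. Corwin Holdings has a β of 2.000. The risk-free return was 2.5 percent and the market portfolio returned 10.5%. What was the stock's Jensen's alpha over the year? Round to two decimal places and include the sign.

Realised HPR = (P1 + D1 − P0) / P0 = (55.34 + 2.04 − 46.14) / 46.14 = 11.24 / 46.14 = 24.3606%
MRP = 10.5% − 2.5% = 8.00%
CAPM required = R_f + β·MRP = 2.5% + 2.000 × 8.0% = 18.5000%
α = realised − required = 24.3606% − 18.5000% = +5.86%

+5.86%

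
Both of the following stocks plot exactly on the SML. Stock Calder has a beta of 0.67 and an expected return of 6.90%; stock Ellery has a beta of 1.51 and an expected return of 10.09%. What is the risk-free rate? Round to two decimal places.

4.36%

Both satisfy E(R) = R_f + β·MRP, so the slope of the SML is
MRP = (10.09% − 6.90%) / (1.51 − 0.67) = 3.19% / 0.84 = 3.7976%
R_f = E(R_Calder) − β_Calder·MRP = 6.90% − 0.67 × 3.7976% = 4.3556%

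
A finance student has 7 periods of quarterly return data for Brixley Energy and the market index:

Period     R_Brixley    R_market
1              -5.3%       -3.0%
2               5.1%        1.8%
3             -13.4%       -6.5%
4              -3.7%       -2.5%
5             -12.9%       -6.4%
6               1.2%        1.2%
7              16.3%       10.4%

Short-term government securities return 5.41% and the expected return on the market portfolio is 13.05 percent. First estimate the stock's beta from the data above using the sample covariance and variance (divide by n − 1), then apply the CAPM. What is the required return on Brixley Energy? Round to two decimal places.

Mean R_i = (-5.3 + 5.1 − 13.4 − 3.7 − 12.9 + 1.2 + 16.3) / 7 = -1.8143%
Mean R_m = (-3.0 + 1.8 − 6.5 − 2.5 − 6.4 + 1.2 + 10.4) / 7 = -0.7143%
Σ(R_i − R̄_i)(R_m − R̄_m) = 365.8786  ⇒  Cov = 365.8786 / 6 = 60.9798
Σ(R_m − R̄_m)² = 207.7286  ⇒  Var(R_m) = 207.7286 / 6 = 34.6214
β = Cov / Var(R_m) = 60.9798 / 34.6214 = 1.7613
MRP = 13.05% − 5.41% = 7.64%
E(R) = R_f + β × MRP = 5.41% + 1.7613 × 7.64% = 18.87%

18.87%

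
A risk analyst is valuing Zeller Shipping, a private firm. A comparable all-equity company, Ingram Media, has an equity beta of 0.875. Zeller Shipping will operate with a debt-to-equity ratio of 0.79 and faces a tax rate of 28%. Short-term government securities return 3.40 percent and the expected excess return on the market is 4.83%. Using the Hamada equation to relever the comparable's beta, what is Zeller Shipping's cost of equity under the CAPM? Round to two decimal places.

10.03%

β_L = β_U × [1 + (1 − t)(D/E)] = 0.875 × [1 + (1 − 0.28) × 0.79]
    = 0.875 × [1 + 0.72 × 0.79] = 0.875 × 1.5688 = 1.3727
E(R) = R_f + β_L × MRP = 3.40% + 1.3727 × 4.83% = 10.03%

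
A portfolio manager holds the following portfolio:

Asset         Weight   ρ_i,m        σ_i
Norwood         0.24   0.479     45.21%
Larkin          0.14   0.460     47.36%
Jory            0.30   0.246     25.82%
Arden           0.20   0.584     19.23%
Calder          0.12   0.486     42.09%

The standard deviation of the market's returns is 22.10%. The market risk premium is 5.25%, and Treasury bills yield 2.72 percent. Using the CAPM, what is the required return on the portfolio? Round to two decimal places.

6.25%

β_Norwood = 0.479 × 45.21% / 22.10% = 0.9799
β_Larkin = 0.460 × 47.36% / 22.10% = 0.9858
β_Jory = 0.246 × 25.82% / 22.10% = 0.2874
β_Arden = 0.584 × 19.23% / 22.10% = 0.5082
β_Calder = 0.486 × 42.09% / 22.10% = 0.9256
β_P = Σ w_i β_i = 0.24×0.9799 + 0.14×0.9858 + 0.30×0.2874 + 0.20×0.5082 + 0.12×0.9256 = 0.6721
E(R_P) = R_f + β_P × MRP = 2.72% + 0.6721 × 5.25% = 6.25%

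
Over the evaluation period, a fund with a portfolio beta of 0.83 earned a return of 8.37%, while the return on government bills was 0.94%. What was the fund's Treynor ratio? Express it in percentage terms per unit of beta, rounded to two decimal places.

8.95%

Treynor = (R_P − R_f) / β_P = (8.37% − 0.94%) / 0.8300 = 7.43% / 0.8300 = 8.95%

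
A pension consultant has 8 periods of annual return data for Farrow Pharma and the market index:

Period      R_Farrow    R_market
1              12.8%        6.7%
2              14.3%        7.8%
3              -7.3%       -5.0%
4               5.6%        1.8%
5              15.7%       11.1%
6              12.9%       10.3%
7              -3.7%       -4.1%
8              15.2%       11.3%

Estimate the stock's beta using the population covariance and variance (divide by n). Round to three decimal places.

Mean R_i = (12.8 + 14.3 − 7.3 + 5.6 + 15.7 + 12.9 − 3.7 + 15.2) / 8 = 8.1875%
Mean R_m = (6.7 + 7.8 − 5.0 + 1.8 + 11.1 + 10.3 − 4.1 + 11.3) / 8 = 4.9875%
Σ(R_i − R̄_i)(R_m − R̄_m) = 411.2688  ⇒  Cov = 411.2688 / 8 = 51.4086
Σ(R_m − R̄_m)² = 308.7688  ⇒  Var(R_m) = 308.7688 / 8 = 38.5961
β = Cov / Var(R_m) = 51.4086 / 38.5961 = 1.3320

1.332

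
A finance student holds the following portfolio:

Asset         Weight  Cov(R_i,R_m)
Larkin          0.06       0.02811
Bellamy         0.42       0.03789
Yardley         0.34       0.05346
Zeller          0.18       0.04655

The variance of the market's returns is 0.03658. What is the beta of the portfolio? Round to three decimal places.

1.207

β_Larkin = 0.02811 / 0.03658 = 0.7685
β_Bellamy = 0.03789 / 0.03658 = 1.0358
β_Yardley = 0.05346 / 0.03658 = 1.4615
β_Zeller = 0.04655 / 0.03658 = 1.2726
β_P = Σ w_i β_i = 0.06×0.7685 + 0.42×1.0358 + 0.34×1.4615 + 0.18×1.2726 = 1.2071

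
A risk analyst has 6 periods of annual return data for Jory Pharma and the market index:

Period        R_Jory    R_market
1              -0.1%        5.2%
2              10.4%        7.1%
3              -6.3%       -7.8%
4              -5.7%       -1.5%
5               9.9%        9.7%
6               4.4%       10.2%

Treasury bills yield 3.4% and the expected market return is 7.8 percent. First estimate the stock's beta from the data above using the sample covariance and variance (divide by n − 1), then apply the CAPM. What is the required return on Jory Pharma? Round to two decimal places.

Mean R_i = (-0.1 + 10.4 − 6.3 − 5.7 + 9.9 + 4.4) / 6 = 2.1000%
Mean R_m = (5.2 + 7.1 − 7.8 − 1.5 + 9.7 + 10.2) / 6 = 3.8167%
Σ(R_i − R̄_i)(R_m − R̄_m) = 223.8300  ⇒  Cov = 223.8300 / 5 = 44.7660
Σ(R_m − R̄_m)² = 251.2683  ⇒  Var(R_m) = 251.2683 / 5 = 50.2537
β = Cov / Var(R_m) = 44.7660 / 50.2537 = 0.8908
MRP = 7.8% − 3.4% = 4.40%
E(R) = R_f + β × MRP = 3.4% + 0.8908 × 4.4% = 7.32%

7.32%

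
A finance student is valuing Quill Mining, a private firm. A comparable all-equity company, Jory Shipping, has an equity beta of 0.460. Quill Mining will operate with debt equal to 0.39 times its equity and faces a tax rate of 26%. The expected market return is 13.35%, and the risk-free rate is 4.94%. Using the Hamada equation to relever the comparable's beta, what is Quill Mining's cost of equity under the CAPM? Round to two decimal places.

β_L = β_U × [1 + (1 − t)(D/E)] = 0.460 × [1 + (1 − 0.26) × 0.39]
    = 0.460 × [1 + 0.74 × 0.39] = 0.460 × 1.2886 = 0.5928
MRP = 13.35% − 4.94% = 8.41%
E(R) = R_f + β_L × MRP = 4.94% + 0.5928 × 8.41% = 9.93%

9.93%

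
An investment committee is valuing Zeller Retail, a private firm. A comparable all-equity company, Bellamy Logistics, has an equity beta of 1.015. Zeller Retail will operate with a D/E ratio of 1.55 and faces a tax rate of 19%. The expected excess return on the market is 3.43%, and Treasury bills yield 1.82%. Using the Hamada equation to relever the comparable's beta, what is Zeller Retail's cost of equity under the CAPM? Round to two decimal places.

β_L = β_U × [1 + (1 − t)(D/E)] = 1.015 × [1 + (1 − 0.19) × 1.55]
    = 1.015 × [1 + 0.81 × 1.55] = 1.015 × 2.2555 = 2.2893
E(R) = R_f + β_L × MRP = 1.82% + 2.2893 × 3.43% = 9.67%

9.67%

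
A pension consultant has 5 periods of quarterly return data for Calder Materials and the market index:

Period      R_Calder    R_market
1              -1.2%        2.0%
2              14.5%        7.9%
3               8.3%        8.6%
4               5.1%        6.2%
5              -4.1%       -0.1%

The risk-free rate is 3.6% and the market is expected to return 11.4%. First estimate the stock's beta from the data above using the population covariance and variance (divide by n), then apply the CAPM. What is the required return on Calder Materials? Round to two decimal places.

Mean R_i = (-1.2 + 14.5 + 8.3 + 5.1 − 4.1) / 5 = 4.5200%
Mean R_m = (2.0 + 7.9 + 8.6 + 6.2 − 0.1) / 5 = 4.9200%
Σ(R_i − R̄_i)(R_m − R̄_m) = 104.3680  ⇒  Cov = 104.3680 / 5 = 20.8736
Σ(R_m − R̄_m)² = 57.7880  ⇒  Var(R_m) = 57.7880 / 5 = 11.5576
β = Cov / Var(R_m) = 20.8736 / 11.5576 = 1.8060
MRP = 11.4% − 3.6% = 7.80%
E(R) = R_f + β × MRP = 3.6% + 1.8060 × 7.8% = 17.69%

17.69%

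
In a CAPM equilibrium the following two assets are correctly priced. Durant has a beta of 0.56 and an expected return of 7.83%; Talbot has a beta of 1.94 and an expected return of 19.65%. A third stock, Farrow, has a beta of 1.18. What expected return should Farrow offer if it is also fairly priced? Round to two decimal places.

13.14%

MRP (SML slope) = (19.65% − 7.83%) / (1.94 − 0.56) = 11.82% / 1.38 = 8.5652%
R_f (intercept) = 7.83% − 0.56 × 8.5652% = 3.0335%
E(R_Farrow) = R_f + β × MRP = 3.0335% + 1.18 × 8.5652% = 13.14%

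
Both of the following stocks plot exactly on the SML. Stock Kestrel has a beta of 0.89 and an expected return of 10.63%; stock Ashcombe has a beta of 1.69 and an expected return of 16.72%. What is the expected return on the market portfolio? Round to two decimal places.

Both satisfy E(R) = R_f + β·MRP, so the slope of the SML is
MRP = (16.72% − 10.63%) / (1.69 − 0.89) = 6.09% / 0.80 = 7.6125%
R_f = E(R_Kestrel) − β_Kestrel·MRP = 10.63% − 0.89 × 7.6125% = 3.8549%
E(R_m) = R_f + MRP = 3.8549% + 7.6125% = 11.47%

11.47%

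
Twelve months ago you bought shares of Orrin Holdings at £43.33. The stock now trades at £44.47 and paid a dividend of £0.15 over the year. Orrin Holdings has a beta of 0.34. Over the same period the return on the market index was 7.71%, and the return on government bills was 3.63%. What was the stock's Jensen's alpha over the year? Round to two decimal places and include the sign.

-2.04%

Realised HPR = (P1 + D1 − P0) / P0 = (44.47 + 0.15 − 43.33) / 43.33 = 1.29 / 43.33 = 2.9772%
MRP = 7.71% − 3.63% = 4.08%
CAPM required = R_f + β·MRP = 3.63% + 0.34 × 4.08% = 5.0172%
α = realised − required = 2.9772% − 5.0172% = -2.04%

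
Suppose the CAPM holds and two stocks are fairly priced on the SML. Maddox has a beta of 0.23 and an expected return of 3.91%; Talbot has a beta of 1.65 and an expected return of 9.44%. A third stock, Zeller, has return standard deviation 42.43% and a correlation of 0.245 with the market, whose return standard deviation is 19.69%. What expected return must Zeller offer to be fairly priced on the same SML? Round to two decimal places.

MRP = (9.44% − 3.91%) / (1.65 − 0.23) = 3.8944%
R_f = 3.91% − 0.23 × 3.8944% = 3.0143%
β_Zeller = ρ·σ_i/σ_m = 0.245 × 42.43 / 19.69 = 0.5280
E(R_Zeller) = R_f + β × MRP = 3.0143% + 0.5280 × 3.8944% = 5.07%

5.07%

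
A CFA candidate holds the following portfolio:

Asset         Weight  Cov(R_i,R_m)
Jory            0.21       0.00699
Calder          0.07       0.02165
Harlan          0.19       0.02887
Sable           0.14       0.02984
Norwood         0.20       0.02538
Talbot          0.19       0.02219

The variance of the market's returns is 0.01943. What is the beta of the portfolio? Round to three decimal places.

1.129

β_Jory = 0.00699 / 0.01943 = 0.3598
β_Calder = 0.02165 / 0.01943 = 1.1143
β_Harlan = 0.02887 / 0.01943 = 1.4858
β_Sable = 0.02984 / 0.01943 = 1.5358
β_Norwood = 0.02538 / 0.01943 = 1.3062
β_Talbot = 0.02219 / 0.01943 = 1.1420
β_P = Σ w_i β_i = 0.21×0.3598 + 0.07×1.1143 + 0.19×1.4858 + 0.14×1.5358 + 0.20×1.3062 + 0.19×1.1420 = 1.1291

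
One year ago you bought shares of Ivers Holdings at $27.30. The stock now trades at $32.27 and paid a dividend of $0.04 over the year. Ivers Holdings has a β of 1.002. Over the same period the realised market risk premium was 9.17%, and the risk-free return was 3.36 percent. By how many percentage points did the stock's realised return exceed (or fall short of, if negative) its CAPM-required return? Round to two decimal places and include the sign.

+5.80%

Realised HPR = (P1 + D1 − P0) / P0 = (32.27 + 0.04 − 27.30) / 27.30 = 5.01 / 27.30 = 18.3516%
CAPM required = R_f + β·MRP = 3.36% + 1.002 × 9.17% = 12.54834%
α = realised − required = 18.3516% − 12.54834% = +5.80%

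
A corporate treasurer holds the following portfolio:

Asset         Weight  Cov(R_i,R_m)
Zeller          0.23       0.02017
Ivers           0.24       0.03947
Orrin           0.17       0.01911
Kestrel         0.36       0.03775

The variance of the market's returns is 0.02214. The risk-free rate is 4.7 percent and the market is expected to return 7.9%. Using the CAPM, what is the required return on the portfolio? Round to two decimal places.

β_Zeller = 0.02017 / 0.02214 = 0.9110
β_Ivers = 0.03947 / 0.02214 = 1.7827
β_Orrin = 0.01911 / 0.02214 = 0.8631
β_Kestrel = 0.03775 / 0.02214 = 1.7051
β_P = Σ w_i β_i = 0.23×0.9110 + 0.24×1.7827 + 0.17×0.8631 + 0.36×1.7051 = 1.3979
MRP = 7.9% − 4.7% = 3.20%
E(R_P) = R_f + β_P × MRP = 4.7% + 1.3979 × 3.2% = 9.17%

9.17%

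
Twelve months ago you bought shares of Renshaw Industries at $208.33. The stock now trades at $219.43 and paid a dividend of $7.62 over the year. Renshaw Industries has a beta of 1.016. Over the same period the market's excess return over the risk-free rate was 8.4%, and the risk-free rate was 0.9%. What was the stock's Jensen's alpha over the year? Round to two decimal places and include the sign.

Realised HPR = (P1 + D1 − P0) / P0 = (219.43 + 7.62 − 208.33) / 208.33 = 18.72 / 208.33 = 8.9857%
CAPM required = R_f + β·MRP = 0.9% + 1.016 × 8.4% = 9.4344%
α = realised − required = 8.9857% − 9.4344% = -0.45%

-0.45%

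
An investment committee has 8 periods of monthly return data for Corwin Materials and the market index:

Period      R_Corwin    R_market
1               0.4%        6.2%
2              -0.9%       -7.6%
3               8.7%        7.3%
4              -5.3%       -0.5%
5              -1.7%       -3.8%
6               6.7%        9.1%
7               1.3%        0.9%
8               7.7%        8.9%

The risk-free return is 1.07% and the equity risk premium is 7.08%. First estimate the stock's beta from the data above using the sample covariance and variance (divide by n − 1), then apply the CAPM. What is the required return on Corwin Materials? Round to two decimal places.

Mean R_i = (0.4 − 0.9 + 8.7 − 5.3 − 1.7 + 6.7 + 1.3 + 7.7) / 8 = 2.1125%
Mean R_m = (6.2 − 7.6 + 7.3 − 0.5 − 3.8 + 9.1 + 0.9 + 8.9) / 8 = 2.5625%
Σ(R_i − R̄_i)(R_m − R̄_m) = 169.3038  ⇒  Cov = 169.3038 / 7 = 24.1863
Σ(R_m − R̄_m)² = 274.4788  ⇒  Var(R_m) = 274.4788 / 7 = 39.2113
β = Cov / Var(R_m) = 24.1863 / 39.2113 = 0.6168
E(R) = R_f + β × MRP = 1.07% + 0.6168 × 7.08% = 5.44%

5.44%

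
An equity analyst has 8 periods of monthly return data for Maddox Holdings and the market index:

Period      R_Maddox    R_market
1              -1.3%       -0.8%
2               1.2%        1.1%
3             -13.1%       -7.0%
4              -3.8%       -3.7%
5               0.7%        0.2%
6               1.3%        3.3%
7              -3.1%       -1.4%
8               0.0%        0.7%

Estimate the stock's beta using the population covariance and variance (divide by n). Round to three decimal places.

1.410

Mean R_i = (-1.3 + 1.2 − 13.1 − 3.8 + 0.7 + 1.3 − 3.1 + 0.0) / 8 = -2.2625%
Mean R_m = (-0.8 + 1.1 − 7.0 − 3.7 + 0.2 + 3.3 − 1.4 + 0.7) / 8 = -0.9500%
Σ(R_i − R̄_i)(R_m − R̄_m) = 99.6950  ⇒  Cov = 99.6950 / 8 = 12.4619
Σ(R_m − R̄_m)² = 70.7000  ⇒  Var(R_m) = 70.7000 / 8 = 8.8375
β = Cov / Var(R_m) = 12.4619 / 8.8375 = 1.4101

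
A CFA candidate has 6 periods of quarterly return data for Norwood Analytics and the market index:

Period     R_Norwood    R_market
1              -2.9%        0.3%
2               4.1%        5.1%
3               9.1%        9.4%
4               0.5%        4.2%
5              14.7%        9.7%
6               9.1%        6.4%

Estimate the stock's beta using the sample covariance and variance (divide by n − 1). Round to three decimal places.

1.716

Mean R_i = (-2.9 + 4.1 + 9.1 + 0.5 + 14.7 + 9.1) / 6 = 5.7667%
Mean R_m = (0.3 + 5.1 + 9.4 + 4.2 + 9.7 + 6.4) / 6 = 5.8500%
Σ(R_i − R̄_i)(R_m − R̄_m) = 106.1000  ⇒  Cov = 106.1000 / 5 = 21.2200
Σ(R_m − R̄_m)² = 61.8150  ⇒  Var(R_m) = 61.8150 / 5 = 12.3630
β = Cov / Var(R_m) = 21.2200 / 12.3630 = 1.7164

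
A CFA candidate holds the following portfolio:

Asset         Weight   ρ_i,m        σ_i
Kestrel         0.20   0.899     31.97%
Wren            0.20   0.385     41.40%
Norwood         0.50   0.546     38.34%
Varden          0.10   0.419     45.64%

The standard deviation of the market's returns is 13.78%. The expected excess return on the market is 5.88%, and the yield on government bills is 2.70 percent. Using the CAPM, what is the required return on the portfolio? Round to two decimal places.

11.80%

β_Kestrel = 0.899 × 31.97% / 13.78% = 2.0857
β_Wren = 0.385 × 41.40% / 13.78% = 1.1567
β_Norwood = 0.546 × 38.34% / 13.78% = 1.5191
β_Varden = 0.419 × 45.64% / 13.78% = 1.3877
β_P = Σ w_i β_i = 0.20×2.0857 + 0.20×1.1567 + 0.50×1.5191 + 0.10×1.3877 = 1.5468
E(R_P) = R_f + β_P × MRP = 2.70% + 1.5468 × 5.88% = 11.80%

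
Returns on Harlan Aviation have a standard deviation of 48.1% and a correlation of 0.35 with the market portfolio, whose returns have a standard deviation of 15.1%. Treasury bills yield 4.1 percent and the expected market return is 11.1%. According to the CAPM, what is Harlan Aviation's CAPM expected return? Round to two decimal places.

β = ρ × σ_i / σ_m = 0.35 × 48.1% / 15.1% = 1.1149
MRP = 11.1% − 4.1% = 7.00%
E(R) = 4.1% + 1.1149 × 7.0% = 11.90%

11.90%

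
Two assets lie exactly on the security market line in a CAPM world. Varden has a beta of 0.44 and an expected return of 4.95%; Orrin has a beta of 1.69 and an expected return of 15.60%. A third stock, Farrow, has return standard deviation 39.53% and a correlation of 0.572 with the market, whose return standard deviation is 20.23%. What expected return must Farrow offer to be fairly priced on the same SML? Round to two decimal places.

MRP = (15.60% − 4.95%) / (1.69 − 0.44) = 8.5200%
R_f = 4.95% − 0.44 × 8.5200% = 1.2012%
β_Farrow = ρ·σ_i/σ_m = 0.572 × 39.53 / 20.23 = 1.1177
E(R_Farrow) = R_f + β × MRP = 1.2012% + 1.1177 × 8.5200% = 10.72%

10.72%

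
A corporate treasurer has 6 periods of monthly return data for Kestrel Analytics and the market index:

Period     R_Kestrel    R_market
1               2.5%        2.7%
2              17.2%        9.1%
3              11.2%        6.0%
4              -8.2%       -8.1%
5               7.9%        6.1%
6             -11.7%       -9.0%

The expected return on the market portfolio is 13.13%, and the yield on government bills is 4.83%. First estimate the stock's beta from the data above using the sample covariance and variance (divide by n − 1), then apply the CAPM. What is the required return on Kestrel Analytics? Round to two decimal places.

Mean R_i = (2.5 + 17.2 + 11.2 − 8.2 + 7.9 − 11.7) / 6 = 3.1500%
Mean R_m = (2.7 + 9.1 + 6.0 − 8.1 + 6.1 − 9.0) / 6 = 1.1333%
Σ(R_i − R̄_i)(R_m − R̄_m) = 428.9600  ⇒  Cov = 428.9600 / 5 = 85.7920
Σ(R_m − R̄_m)² = 302.2133  ⇒  Var(R_m) = 302.2133 / 5 = 60.4427
β = Cov / Var(R_m) = 85.7920 / 60.4427 = 1.4194
MRP = 13.13% − 4.83% = 8.30%
E(R) = R_f + β × MRP = 4.83% + 1.4194 × 8.30% = 16.61%

16.61%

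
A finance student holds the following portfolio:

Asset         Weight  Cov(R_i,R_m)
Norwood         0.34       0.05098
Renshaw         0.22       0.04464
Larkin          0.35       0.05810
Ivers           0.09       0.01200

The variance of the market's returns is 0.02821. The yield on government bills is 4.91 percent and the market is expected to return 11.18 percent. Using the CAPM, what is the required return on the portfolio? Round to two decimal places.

β_Norwood = 0.05098 / 0.02821 = 1.8072
β_Renshaw = 0.04464 / 0.02821 = 1.5824
β_Larkin = 0.05810 / 0.02821 = 2.0596
β_Ivers = 0.01200 / 0.02821 = 0.4254
β_P = Σ w_i β_i = 0.34×1.8072 + 0.22×1.5824 + 0.35×2.0596 + 0.09×0.4254 = 1.7217
MRP = 11.18% − 4.91% = 6.27%
E(R_P) = R_f + β_P × MRP = 4.91% + 1.7217 × 6.27% = 15.71%

15.71%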